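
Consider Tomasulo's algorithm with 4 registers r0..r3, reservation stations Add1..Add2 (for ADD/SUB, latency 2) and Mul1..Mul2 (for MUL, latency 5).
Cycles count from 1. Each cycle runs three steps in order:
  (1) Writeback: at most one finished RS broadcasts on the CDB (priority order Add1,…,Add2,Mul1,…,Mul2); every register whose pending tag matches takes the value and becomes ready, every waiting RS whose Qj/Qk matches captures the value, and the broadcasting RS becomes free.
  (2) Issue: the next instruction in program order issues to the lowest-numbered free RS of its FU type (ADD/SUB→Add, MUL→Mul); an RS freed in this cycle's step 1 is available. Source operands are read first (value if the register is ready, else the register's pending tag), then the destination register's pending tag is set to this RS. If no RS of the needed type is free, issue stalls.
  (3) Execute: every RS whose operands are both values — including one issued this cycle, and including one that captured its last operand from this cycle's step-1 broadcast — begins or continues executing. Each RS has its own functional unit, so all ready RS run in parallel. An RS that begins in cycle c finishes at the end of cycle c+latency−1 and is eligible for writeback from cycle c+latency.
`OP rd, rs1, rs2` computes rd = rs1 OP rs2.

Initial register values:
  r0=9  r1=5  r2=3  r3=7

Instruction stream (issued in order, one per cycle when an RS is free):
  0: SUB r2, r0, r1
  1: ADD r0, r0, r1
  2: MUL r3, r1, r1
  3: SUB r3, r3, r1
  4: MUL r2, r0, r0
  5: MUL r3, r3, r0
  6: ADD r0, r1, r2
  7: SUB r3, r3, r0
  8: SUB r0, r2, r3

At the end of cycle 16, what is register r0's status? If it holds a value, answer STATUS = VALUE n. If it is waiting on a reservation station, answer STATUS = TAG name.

STATUS = TAG Add2

cycle 1: issue SUB r2<-Add1 // r0:9,r1:5,r2:Add1,r3:7
cycle 2: issue ADD r0<-Add2 // r0:Add2,r1:5,r2:Add1,r3:7
cycle 3: CDB Add1=4; issue MUL r3<-Mul1 // r0:Add2,r1:5,r2:4,r3:Mul1
cycle 4: CDB Add2=14; issue SUB r3<-Add1 // r0:14,r1:5,r2:4,r3:Add1
cycle 5: issue MUL r2<-Mul2 // r0:14,r1:5,r2:Mul2,r3:Add1
cycle 6: stall // r0:14,r1:5,r2:Mul2,r3:Add1
cycle 7: stall // r0:14,r1:5,r2:Mul2,r3:Add1
cycle 8: CDB Mul1=25; issue MUL r3<-Mul1 // r0:14,r1:5,r2:Mul2,r3:Mul1
cycle 9: issue ADD r0<-Add2 // r0:Add2,r1:5,r2:Mul2,r3:Mul1
cycle 10: CDB Add1=20; issue SUB r3<-Add1 // r0:Add2,r1:5,r2:Mul2,r3:Add1
cycle 11: CDB Mul2=196; stall // r0:Add2,r1:5,r2:196,r3:Add1
cycle 12: stall // r0:Add2,r1:5,r2:196,r3:Add1
cycle 13: CDB Add2=201; issue SUB r0<-Add2 // r0:Add2,r1:5,r2:196,r3:Add1
cycle 14: - // r0:Add2,r1:5,r2:196,r3:Add1
cycle 15: CDB Mul1=280 // r0:Add2,r1:5,r2:196,r3:Add1
cycle 16: - // r0:Add2,r1:5,r2:196,r3:Add1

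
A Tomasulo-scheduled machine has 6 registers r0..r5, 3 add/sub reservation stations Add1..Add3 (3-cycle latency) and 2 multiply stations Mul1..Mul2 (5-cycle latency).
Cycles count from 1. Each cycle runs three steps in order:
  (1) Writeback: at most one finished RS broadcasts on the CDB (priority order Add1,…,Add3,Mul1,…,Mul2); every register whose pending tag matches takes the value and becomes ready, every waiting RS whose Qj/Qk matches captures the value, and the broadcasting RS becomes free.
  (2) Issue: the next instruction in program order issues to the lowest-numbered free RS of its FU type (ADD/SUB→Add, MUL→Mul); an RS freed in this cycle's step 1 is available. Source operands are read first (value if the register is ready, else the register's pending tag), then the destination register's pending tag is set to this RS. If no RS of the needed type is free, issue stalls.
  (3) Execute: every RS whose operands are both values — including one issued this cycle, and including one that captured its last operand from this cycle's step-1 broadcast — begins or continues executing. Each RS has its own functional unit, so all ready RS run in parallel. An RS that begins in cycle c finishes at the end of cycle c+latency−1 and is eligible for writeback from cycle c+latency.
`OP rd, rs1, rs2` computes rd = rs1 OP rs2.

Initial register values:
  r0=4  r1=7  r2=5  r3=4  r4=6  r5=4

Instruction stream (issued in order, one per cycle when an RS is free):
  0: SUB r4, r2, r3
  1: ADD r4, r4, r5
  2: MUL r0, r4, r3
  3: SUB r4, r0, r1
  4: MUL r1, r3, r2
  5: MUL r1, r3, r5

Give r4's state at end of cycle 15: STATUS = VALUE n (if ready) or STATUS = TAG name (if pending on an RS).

STATUS = VALUE 13

  c1: issue SUB r4<-Add1  regs: r0:4,r1:7,r2:5,r3:4,r4:Add1,r5:4
  c2: issue ADD r4<-Add2  regs: r0:4,r1:7,r2:5,r3:4,r4:Add2,r5:4
  c3: issue MUL r0<-Mul1  regs: r0:Mul1,r1:7,r2:5,r3:4,r4:Add2,r5:4
  c4: CDB Add1=1; issue SUB r4<-Add1  regs: r0:Mul1,r1:7,r2:5,r3:4,r4:Add1,r5:4
  c5: issue MUL r1<-Mul2  regs: r0:Mul1,r1:Mul2,r2:5,r3:4,r4:Add1,r5:4
  c6: stall  regs: r0:Mul1,r1:Mul2,r2:5,r3:4,r4:Add1,r5:4
  c7: CDB Add2=5; stall  regs: r0:Mul1,r1:Mul2,r2:5,r3:4,r4:Add1,r5:4
  c8: stall  regs: r0:Mul1,r1:Mul2,r2:5,r3:4,r4:Add1,r5:4
  c9: stall  regs: r0:Mul1,r1:Mul2,r2:5,r3:4,r4:Add1,r5:4
  c10: CDB Mul2=20; issue MUL r1<-Mul2  regs: r0:Mul1,r1:Mul2,r2:5,r3:4,r4:Add1,r5:4
  c11: -  regs: r0:Mul1,r1:Mul2,r2:5,r3:4,r4:Add1,r5:4
  c12: CDB Mul1=20  regs: r0:20,r1:Mul2,r2:5,r3:4,r4:Add1,r5:4
  c13: -  regs: r0:20,r1:Mul2,r2:5,r3:4,r4:Add1,r5:4
  c14: -  regs: r0:20,r1:Mul2,r2:5,r3:4,r4:Add1,r5:4
  c15: CDB Add1=13  regs: r0:20,r1:Mul2,r2:5,r3:4,r4:13,r5:4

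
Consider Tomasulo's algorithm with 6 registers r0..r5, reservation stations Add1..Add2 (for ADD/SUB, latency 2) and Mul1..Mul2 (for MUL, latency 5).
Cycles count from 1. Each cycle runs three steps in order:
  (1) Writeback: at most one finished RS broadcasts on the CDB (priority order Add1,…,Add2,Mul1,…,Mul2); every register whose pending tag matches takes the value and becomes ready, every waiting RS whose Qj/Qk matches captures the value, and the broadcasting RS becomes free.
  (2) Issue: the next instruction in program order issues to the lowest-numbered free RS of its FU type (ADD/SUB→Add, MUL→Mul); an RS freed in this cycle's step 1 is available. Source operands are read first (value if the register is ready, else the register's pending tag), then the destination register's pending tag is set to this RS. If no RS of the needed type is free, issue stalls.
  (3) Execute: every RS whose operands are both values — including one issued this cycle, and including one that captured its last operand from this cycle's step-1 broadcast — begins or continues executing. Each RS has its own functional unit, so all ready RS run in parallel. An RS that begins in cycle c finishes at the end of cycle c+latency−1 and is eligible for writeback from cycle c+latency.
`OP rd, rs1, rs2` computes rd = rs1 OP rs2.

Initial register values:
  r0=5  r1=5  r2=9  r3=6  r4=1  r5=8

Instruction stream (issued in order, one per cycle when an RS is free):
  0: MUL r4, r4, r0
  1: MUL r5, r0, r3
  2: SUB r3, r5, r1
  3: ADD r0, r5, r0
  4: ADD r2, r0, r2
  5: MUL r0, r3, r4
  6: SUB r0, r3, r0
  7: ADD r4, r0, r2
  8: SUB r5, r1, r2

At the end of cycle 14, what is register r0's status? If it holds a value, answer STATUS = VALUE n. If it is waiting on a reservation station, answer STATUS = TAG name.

STATUS = TAG Add2

  c1: issue MUL r4<-Mul1  regs: r0:5,r1:5,r2:9,r3:6,r4:Mul1,r5:8
  c2: issue MUL r5<-Mul2  regs: r0:5,r1:5,r2:9,r3:6,r4:Mul1,r5:Mul2
  c3: issue SUB r3<-Add1  regs: r0:5,r1:5,r2:9,r3:Add1,r4:Mul1,r5:Mul2
  c4: issue ADD r0<-Add2  regs: r0:Add2,r1:5,r2:9,r3:Add1,r4:Mul1,r5:Mul2
  c5: stall  regs: r0:Add2,r1:5,r2:9,r3:Add1,r4:Mul1,r5:Mul2
  c6: CDB Mul1=5; stall  regs: r0:Add2,r1:5,r2:9,r3:Add1,r4:5,r5:Mul2
  c7: CDB Mul2=30; stall  regs: r0:Add2,r1:5,r2:9,r3:Add1,r4:5,r5:30
  c8: stall  regs: r0:Add2,r1:5,r2:9,r3:Add1,r4:5,r5:30
  c9: CDB Add1=25; issue ADD r2<-Add1  regs: r0:Add2,r1:5,r2:Add1,r3:25,r4:5,r5:30
  c10: CDB Add2=35; issue MUL r0<-Mul1  regs: r0:Mul1,r1:5,r2:Add1,r3:25,r4:5,r5:30
  c11: issue SUB r0<-Add2  regs: r0:Add2,r1:5,r2:Add1,r3:25,r4:5,r5:30
  c12: CDB Add1=44; issue ADD r4<-Add1  regs: r0:Add2,r1:5,r2:44,r3:25,r4:Add1,r5:30
  c13: stall  regs: r0:Add2,r1:5,r2:44,r3:25,r4:Add1,r5:30
  c14: stall  regs: r0:Add2,r1:5,r2:44,r3:25,r4:Add1,r5:30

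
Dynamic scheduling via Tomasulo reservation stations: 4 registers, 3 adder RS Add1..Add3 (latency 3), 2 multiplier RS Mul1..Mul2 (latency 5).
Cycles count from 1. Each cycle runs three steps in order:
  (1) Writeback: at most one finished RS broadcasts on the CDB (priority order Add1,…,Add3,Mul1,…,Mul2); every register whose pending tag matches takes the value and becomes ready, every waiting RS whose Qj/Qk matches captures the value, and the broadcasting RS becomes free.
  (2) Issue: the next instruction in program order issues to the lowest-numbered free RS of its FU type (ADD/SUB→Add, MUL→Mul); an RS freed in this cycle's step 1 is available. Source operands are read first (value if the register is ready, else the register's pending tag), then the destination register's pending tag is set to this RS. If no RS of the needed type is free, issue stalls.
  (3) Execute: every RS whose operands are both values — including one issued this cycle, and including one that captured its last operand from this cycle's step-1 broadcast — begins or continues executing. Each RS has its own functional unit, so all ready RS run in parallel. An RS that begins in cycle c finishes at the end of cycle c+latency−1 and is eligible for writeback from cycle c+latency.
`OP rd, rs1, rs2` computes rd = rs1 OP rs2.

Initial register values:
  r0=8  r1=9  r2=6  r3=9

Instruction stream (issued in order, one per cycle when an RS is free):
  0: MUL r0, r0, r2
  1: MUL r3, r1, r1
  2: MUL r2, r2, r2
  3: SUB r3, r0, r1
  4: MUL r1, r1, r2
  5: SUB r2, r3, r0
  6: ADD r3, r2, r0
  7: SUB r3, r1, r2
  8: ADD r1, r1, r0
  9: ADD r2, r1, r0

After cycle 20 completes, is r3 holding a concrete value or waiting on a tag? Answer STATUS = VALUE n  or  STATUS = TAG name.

STATUS = TAG Add3

cycle 1: issue MUL r0<-Mul1 // r0:Mul1,r1:9,r2:6,r3:9
cycle 2: issue MUL r3<-Mul2 // r0:Mul1,r1:9,r2:6,r3:Mul2
cycle 3: stall // r0:Mul1,r1:9,r2:6,r3:Mul2
cycle 4: stall // r0:Mul1,r1:9,r2:6,r3:Mul2
cycle 5: stall // r0:Mul1,r1:9,r2:6,r3:Mul2
cycle 6: CDB Mul1=48; issue MUL r2<-Mul1 // r0:48,r1:9,r2:Mul1,r3:Mul2
cycle 7: CDB Mul2=81; issue SUB r3<-Add1 // r0:48,r1:9,r2:Mul1,r3:Add1
cycle 8: issue MUL r1<-Mul2 // r0:48,r1:Mul2,r2:Mul1,r3:Add1
cycle 9: issue SUB r2<-Add2 // r0:48,r1:Mul2,r2:Add2,r3:Add1
cycle 10: CDB Add1=39; issue ADD r3<-Add1 // r0:48,r1:Mul2,r2:Add2,r3:Add1
cycle 11: CDB Mul1=36; issue SUB r3<-Add3 // r0:48,r1:Mul2,r2:Add2,r3:Add3
cycle 12: stall // r0:48,r1:Mul2,r2:Add2,r3:Add3
cycle 13: CDB Add2=-9; issue ADD r1<-Add2 // r0:48,r1:Add2,r2:-9,r3:Add3
cycle 14: stall // r0:48,r1:Add2,r2:-9,r3:Add3
cycle 15: stall // r0:48,r1:Add2,r2:-9,r3:Add3
cycle 16: CDB Add1=39; issue ADD r2<-Add1 // r0:48,r1:Add2,r2:Add1,r3:Add3
cycle 17: CDB Mul2=324 // r0:48,r1:Add2,r2:Add1,r3:Add3
cycle 18: - // r0:48,r1:Add2,r2:Add1,r3:Add3
cycle 19: - // r0:48,r1:Add2,r2:Add1,r3:Add3
cycle 20: CDB Add2=372 // r0:48,r1:372,r2:Add1,r3:Add3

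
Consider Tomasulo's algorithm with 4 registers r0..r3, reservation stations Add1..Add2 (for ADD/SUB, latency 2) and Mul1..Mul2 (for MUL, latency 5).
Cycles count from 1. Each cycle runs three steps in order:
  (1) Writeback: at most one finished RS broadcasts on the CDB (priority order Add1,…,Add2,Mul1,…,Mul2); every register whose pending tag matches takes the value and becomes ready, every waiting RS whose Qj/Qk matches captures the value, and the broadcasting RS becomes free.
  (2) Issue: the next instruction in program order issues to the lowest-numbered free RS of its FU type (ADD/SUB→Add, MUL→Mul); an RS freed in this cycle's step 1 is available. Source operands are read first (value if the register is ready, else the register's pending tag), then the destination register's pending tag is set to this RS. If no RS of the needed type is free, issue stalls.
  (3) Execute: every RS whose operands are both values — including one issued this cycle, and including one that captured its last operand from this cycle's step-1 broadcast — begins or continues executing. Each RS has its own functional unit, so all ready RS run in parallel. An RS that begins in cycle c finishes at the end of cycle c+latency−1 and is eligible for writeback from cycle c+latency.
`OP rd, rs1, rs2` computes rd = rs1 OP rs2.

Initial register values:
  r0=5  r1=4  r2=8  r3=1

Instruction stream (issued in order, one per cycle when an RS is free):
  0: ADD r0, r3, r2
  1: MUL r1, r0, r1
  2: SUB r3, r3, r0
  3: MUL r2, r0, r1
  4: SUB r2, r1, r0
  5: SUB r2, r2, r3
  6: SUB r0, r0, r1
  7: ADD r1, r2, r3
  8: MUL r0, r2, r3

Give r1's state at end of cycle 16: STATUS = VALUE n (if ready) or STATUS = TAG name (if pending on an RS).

cycle 1: issue ADD r0<-Add1 // r0:Add1,r1:4,r2:8,r3:1
cycle 2: issue MUL r1<-Mul1 // r0:Add1,r1:Mul1,r2:8,r3:1
cycle 3: CDB Add1=9; issue SUB r3<-Add1 // r0:9,r1:Mul1,r2:8,r3:Add1
cycle 4: issue MUL r2<-Mul2 // r0:9,r1:Mul1,r2:Mul2,r3:Add1
cycle 5: CDB Add1=-8; issue SUB r2<-Add1 // r0:9,r1:Mul1,r2:Add1,r3:-8
cycle 6: issue SUB r2<-Add2 // r0:9,r1:Mul1,r2:Add2,r3:-8
cycle 7: stall // r0:9,r1:Mul1,r2:Add2,r3:-8
cycle 8: CDB Mul1=36; stall // r0:9,r1:36,r2:Add2,r3:-8
cycle 9: stall // r0:9,r1:36,r2:Add2,r3:-8
cycle 10: CDB Add1=27; issue SUB r0<-Add1 // r0:Add1,r1:36,r2:Add2,r3:-8
cycle 11: stall // r0:Add1,r1:36,r2:Add2,r3:-8
cycle 12: CDB Add1=-27; issue ADD r1<-Add1 // r0:-27,r1:Add1,r2:Add2,r3:-8
cycle 13: CDB Add2=35; issue MUL r0<-Mul1 // r0:Mul1,r1:Add1,r2:35,r3:-8
cycle 14: CDB Mul2=324 // r0:Mul1,r1:Add1,r2:35,r3:-8
cycle 15: CDB Add1=27 // r0:Mul1,r1:27,r2:35,r3:-8
cycle 16: - // r0:Mul1,r1:27,r2:35,r3:-8

STATUS = VALUE 27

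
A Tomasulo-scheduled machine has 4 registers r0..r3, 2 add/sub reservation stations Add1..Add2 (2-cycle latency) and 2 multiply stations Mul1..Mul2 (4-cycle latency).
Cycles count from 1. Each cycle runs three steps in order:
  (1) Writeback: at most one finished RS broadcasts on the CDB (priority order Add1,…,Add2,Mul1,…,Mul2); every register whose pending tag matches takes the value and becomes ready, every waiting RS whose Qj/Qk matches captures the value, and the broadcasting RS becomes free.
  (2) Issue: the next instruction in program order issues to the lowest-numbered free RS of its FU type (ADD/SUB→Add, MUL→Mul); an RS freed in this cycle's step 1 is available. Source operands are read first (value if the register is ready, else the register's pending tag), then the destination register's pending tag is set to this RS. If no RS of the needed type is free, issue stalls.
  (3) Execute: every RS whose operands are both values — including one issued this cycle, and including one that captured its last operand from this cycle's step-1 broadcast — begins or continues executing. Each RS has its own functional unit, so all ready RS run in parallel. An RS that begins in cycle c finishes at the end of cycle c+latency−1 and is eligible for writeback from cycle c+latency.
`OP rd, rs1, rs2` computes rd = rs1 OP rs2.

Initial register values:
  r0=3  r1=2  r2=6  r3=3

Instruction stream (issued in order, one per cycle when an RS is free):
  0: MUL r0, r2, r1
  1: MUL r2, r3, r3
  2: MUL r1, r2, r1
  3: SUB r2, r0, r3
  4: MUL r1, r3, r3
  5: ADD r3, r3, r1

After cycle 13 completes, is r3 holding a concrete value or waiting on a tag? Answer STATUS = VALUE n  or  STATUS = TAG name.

STATUS = VALUE 12

c1: issue MUL r0<-Mul1 | r0:Mul1,r1:2,r2:6,r3:3
c2: issue MUL r2<-Mul2 | r0:Mul1,r1:2,r2:Mul2,r3:3
c3: stall | r0:Mul1,r1:2,r2:Mul2,r3:3
c4: stall | r0:Mul1,r1:2,r2:Mul2,r3:3
c5: CDB Mul1=12; issue MUL r1<-Mul1 | r0:12,r1:Mul1,r2:Mul2,r3:3
c6: CDB Mul2=9; issue SUB r2<-Add1 | r0:12,r1:Mul1,r2:Add1,r3:3
c7: issue MUL r1<-Mul2 | r0:12,r1:Mul2,r2:Add1,r3:3
c8: CDB Add1=9; issue ADD r3<-Add1 | r0:12,r1:Mul2,r2:9,r3:Add1
c9: - | r0:12,r1:Mul2,r2:9,r3:Add1
c10: CDB Mul1=18 | r0:12,r1:Mul2,r2:9,r3:Add1
c11: CDB Mul2=9 | r0:12,r1:9,r2:9,r3:Add1
c12: - | r0:12,r1:9,r2:9,r3:Add1
c13: CDB Add1=12 | r0:12,r1:9,r2:9,r3:12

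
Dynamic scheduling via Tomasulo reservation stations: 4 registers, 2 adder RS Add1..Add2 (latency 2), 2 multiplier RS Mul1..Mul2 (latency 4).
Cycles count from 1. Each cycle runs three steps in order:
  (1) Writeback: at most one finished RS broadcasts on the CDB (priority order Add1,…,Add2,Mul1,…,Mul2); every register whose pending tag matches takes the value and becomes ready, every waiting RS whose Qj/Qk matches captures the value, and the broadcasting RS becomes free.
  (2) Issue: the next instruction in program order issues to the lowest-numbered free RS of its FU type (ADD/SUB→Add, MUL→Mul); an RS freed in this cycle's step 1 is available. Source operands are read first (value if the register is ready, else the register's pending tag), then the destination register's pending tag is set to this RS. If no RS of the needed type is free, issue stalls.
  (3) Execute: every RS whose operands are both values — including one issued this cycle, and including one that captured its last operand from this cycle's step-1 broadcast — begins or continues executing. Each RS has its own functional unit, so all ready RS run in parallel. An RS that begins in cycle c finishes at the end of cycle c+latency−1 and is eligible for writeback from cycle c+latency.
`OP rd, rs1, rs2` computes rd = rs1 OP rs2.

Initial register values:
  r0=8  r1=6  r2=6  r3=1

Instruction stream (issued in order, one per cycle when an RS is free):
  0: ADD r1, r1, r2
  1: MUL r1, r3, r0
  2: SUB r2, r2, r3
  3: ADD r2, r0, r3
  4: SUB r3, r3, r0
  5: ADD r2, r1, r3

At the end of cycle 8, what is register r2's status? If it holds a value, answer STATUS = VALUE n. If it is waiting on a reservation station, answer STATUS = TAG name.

  c1: issue ADD r1<-Add1  regs: r0:8,r1:Add1,r2:6,r3:1
  c2: issue MUL r1<-Mul1  regs: r0:8,r1:Mul1,r2:6,r3:1
  c3: CDB Add1=12; issue SUB r2<-Add1  regs: r0:8,r1:Mul1,r2:Add1,r3:1
  c4: issue ADD r2<-Add2  regs: r0:8,r1:Mul1,r2:Add2,r3:1
  c5: CDB Add1=5; issue SUB r3<-Add1  regs: r0:8,r1:Mul1,r2:Add2,r3:Add1
  c6: CDB Add2=9; issue ADD r2<-Add2  regs: r0:8,r1:Mul1,r2:Add2,r3:Add1
  c7: CDB Add1=-7  regs: r0:8,r1:Mul1,r2:Add2,r3:-7
  c8: CDB Mul1=8  regs: r0:8,r1:8,r2:Add2,r3:-7

STATUS = TAG Add2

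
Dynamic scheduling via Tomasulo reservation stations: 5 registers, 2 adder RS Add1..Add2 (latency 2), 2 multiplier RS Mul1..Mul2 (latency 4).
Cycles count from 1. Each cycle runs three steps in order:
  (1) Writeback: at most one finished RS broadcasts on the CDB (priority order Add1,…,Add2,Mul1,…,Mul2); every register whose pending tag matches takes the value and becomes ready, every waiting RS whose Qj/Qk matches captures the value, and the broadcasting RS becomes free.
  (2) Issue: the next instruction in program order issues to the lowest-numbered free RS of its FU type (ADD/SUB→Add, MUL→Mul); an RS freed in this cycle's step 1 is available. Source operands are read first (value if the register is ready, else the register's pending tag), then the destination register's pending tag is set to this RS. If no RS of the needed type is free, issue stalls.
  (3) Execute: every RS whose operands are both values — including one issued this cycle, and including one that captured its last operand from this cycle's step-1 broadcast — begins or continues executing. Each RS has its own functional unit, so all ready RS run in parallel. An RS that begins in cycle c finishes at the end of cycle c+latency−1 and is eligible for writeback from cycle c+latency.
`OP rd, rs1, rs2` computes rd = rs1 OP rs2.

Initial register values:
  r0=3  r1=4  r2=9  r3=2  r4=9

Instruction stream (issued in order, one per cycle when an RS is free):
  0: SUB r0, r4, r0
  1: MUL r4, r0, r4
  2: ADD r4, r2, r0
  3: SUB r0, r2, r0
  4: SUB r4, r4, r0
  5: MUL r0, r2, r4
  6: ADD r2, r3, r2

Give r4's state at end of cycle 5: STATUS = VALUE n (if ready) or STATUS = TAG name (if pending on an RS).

STATUS = TAG Add1

  c1: issue SUB r0<-Add1  regs: r0:Add1,r1:4,r2:9,r3:2,r4:9
  c2: issue MUL r4<-Mul1  regs: r0:Add1,r1:4,r2:9,r3:2,r4:Mul1
  c3: CDB Add1=6; issue ADD r4<-Add1  regs: r0:6,r1:4,r2:9,r3:2,r4:Add1
  c4: issue SUB r0<-Add2  regs: r0:Add2,r1:4,r2:9,r3:2,r4:Add1
  c5: CDB Add1=15; issue SUB r4<-Add1  regs: r0:Add2,r1:4,r2:9,r3:2,r4:Add1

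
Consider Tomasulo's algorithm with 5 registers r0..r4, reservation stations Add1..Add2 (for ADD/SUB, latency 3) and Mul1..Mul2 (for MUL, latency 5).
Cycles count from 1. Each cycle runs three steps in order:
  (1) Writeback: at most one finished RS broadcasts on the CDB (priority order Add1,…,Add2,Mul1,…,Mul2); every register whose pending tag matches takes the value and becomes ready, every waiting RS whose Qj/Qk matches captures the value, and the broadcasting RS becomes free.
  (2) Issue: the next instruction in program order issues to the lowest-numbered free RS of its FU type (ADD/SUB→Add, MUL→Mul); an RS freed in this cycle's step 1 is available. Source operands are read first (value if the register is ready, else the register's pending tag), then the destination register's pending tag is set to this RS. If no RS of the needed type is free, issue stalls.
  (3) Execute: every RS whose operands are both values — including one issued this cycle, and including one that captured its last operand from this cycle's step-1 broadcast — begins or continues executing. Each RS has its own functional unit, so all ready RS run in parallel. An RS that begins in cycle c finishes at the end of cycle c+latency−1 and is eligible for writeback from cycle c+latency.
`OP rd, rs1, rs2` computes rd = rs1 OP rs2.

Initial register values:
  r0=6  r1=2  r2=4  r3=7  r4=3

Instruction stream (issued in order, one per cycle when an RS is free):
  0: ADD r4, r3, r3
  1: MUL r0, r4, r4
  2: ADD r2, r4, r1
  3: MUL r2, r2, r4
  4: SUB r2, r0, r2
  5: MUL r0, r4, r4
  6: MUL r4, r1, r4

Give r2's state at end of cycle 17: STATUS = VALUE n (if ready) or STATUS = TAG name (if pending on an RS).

  c1: issue ADD r4<-Add1  regs: r0:6,r1:2,r2:4,r3:7,r4:Add1
  c2: issue MUL r0<-Mul1  regs: r0:Mul1,r1:2,r2:4,r3:7,r4:Add1
  c3: issue ADD r2<-Add2  regs: r0:Mul1,r1:2,r2:Add2,r3:7,r4:Add1
  c4: CDB Add1=14; issue MUL r2<-Mul2  regs: r0:Mul1,r1:2,r2:Mul2,r3:7,r4:14
  c5: issue SUB r2<-Add1  regs: r0:Mul1,r1:2,r2:Add1,r3:7,r4:14
  c6: stall  regs: r0:Mul1,r1:2,r2:Add1,r3:7,r4:14
  c7: CDB Add2=16; stall  regs: r0:Mul1,r1:2,r2:Add1,r3:7,r4:14
  c8: stall  regs: r0:Mul1,r1:2,r2:Add1,r3:7,r4:14
  c9: CDB Mul1=196; issue MUL r0<-Mul1  regs: r0:Mul1,r1:2,r2:Add1,r3:7,r4:14
  c10: stall  regs: r0:Mul1,r1:2,r2:Add1,r3:7,r4:14
  c11: stall  regs: r0:Mul1,r1:2,r2:Add1,r3:7,r4:14
  c12: CDB Mul2=224; issue MUL r4<-Mul2  regs: r0:Mul1,r1:2,r2:Add1,r3:7,r4:Mul2
  c13: -  regs: r0:Mul1,r1:2,r2:Add1,r3:7,r4:Mul2
  c14: CDB Mul1=196  regs: r0:196,r1:2,r2:Add1,r3:7,r4:Mul2
  c15: CDB Add1=-28  regs: r0:196,r1:2,r2:-28,r3:7,r4:Mul2
  c16: -  regs: r0:196,r1:2,r2:-28,r3:7,r4:Mul2
  c17: CDB Mul2=28  regs: r0:196,r1:2,r2:-28,r3:7,r4:28

STATUS = VALUE -28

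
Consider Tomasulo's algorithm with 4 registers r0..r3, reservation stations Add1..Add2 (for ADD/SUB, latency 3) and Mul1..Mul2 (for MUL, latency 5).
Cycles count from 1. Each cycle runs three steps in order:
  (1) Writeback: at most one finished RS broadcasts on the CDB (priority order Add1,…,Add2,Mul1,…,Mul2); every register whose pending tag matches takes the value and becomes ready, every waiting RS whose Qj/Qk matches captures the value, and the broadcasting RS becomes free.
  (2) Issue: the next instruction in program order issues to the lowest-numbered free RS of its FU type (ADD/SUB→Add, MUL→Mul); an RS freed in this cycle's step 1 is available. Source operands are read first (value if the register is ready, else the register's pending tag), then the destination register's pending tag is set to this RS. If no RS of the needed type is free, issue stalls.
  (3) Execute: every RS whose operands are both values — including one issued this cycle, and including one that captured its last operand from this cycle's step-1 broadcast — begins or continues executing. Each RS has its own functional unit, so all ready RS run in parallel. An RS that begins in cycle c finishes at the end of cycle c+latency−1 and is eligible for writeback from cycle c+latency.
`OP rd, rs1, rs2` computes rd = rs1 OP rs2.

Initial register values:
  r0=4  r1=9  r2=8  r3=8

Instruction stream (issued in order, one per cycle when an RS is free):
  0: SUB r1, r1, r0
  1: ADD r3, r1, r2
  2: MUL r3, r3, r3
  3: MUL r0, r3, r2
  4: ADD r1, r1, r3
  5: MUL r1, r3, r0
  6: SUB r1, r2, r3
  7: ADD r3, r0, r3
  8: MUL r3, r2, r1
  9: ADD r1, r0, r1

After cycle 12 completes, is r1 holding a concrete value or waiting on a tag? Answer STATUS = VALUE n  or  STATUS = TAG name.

STATUS = TAG Mul1

  c1: issue SUB r1<-Add1  regs: r0:4,r1:Add1,r2:8,r3:8
  c2: issue ADD r3<-Add2  regs: r0:4,r1:Add1,r2:8,r3:Add2
  c3: issue MUL r3<-Mul1  regs: r0:4,r1:Add1,r2:8,r3:Mul1
  c4: CDB Add1=5; issue MUL r0<-Mul2  regs: r0:Mul2,r1:5,r2:8,r3:Mul1
  c5: issue ADD r1<-Add1  regs: r0:Mul2,r1:Add1,r2:8,r3:Mul1
  c6: stall  regs: r0:Mul2,r1:Add1,r2:8,r3:Mul1
  c7: CDB Add2=13; stall  regs: r0:Mul2,r1:Add1,r2:8,r3:Mul1
  c8: stall  regs: r0:Mul2,r1:Add1,r2:8,r3:Mul1
  c9: stall  regs: r0:Mul2,r1:Add1,r2:8,r3:Mul1
  c10: stall  regs: r0:Mul2,r1:Add1,r2:8,r3:Mul1
  c11: stall  regs: r0:Mul2,r1:Add1,r2:8,r3:Mul1
  c12: CDB Mul1=169; issue MUL r1<-Mul1  regs: r0:Mul2,r1:Mul1,r2:8,r3:169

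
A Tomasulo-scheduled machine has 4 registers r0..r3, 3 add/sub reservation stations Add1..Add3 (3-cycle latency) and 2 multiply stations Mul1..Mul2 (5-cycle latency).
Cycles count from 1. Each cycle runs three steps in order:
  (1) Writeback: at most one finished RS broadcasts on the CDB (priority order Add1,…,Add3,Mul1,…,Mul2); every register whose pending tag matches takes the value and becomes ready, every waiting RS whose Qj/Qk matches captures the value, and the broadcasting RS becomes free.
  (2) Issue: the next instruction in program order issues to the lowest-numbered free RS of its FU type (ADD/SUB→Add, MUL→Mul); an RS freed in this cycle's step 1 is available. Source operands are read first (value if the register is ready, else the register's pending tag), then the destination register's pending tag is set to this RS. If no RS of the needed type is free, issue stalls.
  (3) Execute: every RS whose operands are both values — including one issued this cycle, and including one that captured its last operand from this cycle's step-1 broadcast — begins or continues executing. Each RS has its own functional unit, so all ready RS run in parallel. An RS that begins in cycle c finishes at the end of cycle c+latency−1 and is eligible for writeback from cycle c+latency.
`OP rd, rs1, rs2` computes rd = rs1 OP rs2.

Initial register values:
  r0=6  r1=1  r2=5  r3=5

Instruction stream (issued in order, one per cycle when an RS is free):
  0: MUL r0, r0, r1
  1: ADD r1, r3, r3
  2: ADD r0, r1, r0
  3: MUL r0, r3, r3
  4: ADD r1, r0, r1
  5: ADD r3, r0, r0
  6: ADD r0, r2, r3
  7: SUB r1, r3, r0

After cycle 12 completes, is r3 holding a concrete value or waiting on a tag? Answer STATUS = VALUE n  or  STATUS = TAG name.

c1: issue MUL r0<-Mul1 | r0:Mul1,r1:1,r2:5,r3:5
c2: issue ADD r1<-Add1 | r0:Mul1,r1:Add1,r2:5,r3:5
c3: issue ADD r0<-Add2 | r0:Add2,r1:Add1,r2:5,r3:5
c4: issue MUL r0<-Mul2 | r0:Mul2,r1:Add1,r2:5,r3:5
c5: CDB Add1=10; issue ADD r1<-Add1 | r0:Mul2,r1:Add1,r2:5,r3:5
c6: CDB Mul1=6; issue ADD r3<-Add3 | r0:Mul2,r1:Add1,r2:5,r3:Add3
c7: stall | r0:Mul2,r1:Add1,r2:5,r3:Add3
c8: stall | r0:Mul2,r1:Add1,r2:5,r3:Add3
c9: CDB Add2=16; issue ADD r0<-Add2 | r0:Add2,r1:Add1,r2:5,r3:Add3
c10: CDB Mul2=25; stall | r0:Add2,r1:Add1,r2:5,r3:Add3
c11: stall | r0:Add2,r1:Add1,r2:5,r3:Add3
c12: stall | r0:Add2,r1:Add1,r2:5,r3:Add3

STATUS = TAG Add3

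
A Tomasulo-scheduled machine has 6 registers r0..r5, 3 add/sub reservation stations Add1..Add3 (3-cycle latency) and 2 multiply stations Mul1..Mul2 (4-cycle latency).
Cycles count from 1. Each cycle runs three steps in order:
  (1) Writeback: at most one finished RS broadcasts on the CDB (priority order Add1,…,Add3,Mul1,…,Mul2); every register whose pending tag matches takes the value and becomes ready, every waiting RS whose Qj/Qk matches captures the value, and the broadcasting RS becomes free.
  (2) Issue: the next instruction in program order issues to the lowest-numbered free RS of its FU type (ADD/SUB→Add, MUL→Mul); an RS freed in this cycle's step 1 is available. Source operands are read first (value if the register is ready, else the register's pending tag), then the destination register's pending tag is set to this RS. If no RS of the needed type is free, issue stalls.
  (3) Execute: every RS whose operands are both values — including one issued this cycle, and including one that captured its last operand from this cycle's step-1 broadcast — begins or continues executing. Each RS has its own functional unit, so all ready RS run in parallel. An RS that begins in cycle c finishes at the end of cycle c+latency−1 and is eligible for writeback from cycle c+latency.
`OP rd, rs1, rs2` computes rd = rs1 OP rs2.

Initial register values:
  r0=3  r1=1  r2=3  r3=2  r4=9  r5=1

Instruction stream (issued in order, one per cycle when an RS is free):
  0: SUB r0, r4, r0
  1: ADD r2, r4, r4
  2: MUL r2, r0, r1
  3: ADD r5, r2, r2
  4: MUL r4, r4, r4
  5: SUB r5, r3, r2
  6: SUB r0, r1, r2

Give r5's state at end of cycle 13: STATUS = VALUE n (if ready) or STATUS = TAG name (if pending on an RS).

c1: issue SUB r0<-Add1 | r0:Add1,r1:1,r2:3,r3:2,r4:9,r5:1
c2: issue ADD r2<-Add2 | r0:Add1,r1:1,r2:Add2,r3:2,r4:9,r5:1
c3: issue MUL r2<-Mul1 | r0:Add1,r1:1,r2:Mul1,r3:2,r4:9,r5:1
c4: CDB Add1=6; issue ADD r5<-Add1 | r0:6,r1:1,r2:Mul1,r3:2,r4:9,r5:Add1
c5: CDB Add2=18; issue MUL r4<-Mul2 | r0:6,r1:1,r2:Mul1,r3:2,r4:Mul2,r5:Add1
c6: issue SUB r5<-Add2 | r0:6,r1:1,r2:Mul1,r3:2,r4:Mul2,r5:Add2
c7: issue SUB r0<-Add3 | r0:Add3,r1:1,r2:Mul1,r3:2,r4:Mul2,r5:Add2
c8: CDB Mul1=6 | r0:Add3,r1:1,r2:6,r3:2,r4:Mul2,r5:Add2
c9: CDB Mul2=81 | r0:Add3,r1:1,r2:6,r3:2,r4:81,r5:Add2
c10: - | r0:Add3,r1:1,r2:6,r3:2,r4:81,r5:Add2
c11: CDB Add1=12 | r0:Add3,r1:1,r2:6,r3:2,r4:81,r5:Add2
c12: CDB Add2=-4 | r0:Add3,r1:1,r2:6,r3:2,r4:81,r5:-4
c13: CDB Add3=-5 | r0:-5,r1:1,r2:6,r3:2,r4:81,r5:-4

STATUS = VALUE -4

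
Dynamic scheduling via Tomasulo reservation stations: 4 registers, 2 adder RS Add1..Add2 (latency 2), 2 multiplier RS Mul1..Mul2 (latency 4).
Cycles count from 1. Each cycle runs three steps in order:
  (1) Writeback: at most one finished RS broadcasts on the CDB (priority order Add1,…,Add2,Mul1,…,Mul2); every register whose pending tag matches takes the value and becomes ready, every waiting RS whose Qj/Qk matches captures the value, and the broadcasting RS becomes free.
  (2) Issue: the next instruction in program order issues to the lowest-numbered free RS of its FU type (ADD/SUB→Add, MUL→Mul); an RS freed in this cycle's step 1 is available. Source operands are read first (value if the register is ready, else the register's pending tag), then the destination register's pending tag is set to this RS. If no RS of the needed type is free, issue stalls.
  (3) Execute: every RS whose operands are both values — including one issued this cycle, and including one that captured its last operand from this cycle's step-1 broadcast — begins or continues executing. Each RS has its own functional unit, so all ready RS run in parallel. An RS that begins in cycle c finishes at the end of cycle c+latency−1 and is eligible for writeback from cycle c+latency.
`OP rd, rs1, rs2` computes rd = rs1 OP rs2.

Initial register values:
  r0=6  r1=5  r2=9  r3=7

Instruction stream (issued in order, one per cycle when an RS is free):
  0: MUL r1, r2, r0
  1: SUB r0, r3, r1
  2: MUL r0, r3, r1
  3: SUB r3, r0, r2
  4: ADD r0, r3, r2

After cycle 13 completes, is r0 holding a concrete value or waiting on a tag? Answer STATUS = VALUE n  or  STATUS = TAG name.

cycle 1: issue MUL r1<-Mul1 // r0:6,r1:Mul1,r2:9,r3:7
cycle 2: issue SUB r0<-Add1 // r0:Add1,r1:Mul1,r2:9,r3:7
cycle 3: issue MUL r0<-Mul2 // r0:Mul2,r1:Mul1,r2:9,r3:7
cycle 4: issue SUB r3<-Add2 // r0:Mul2,r1:Mul1,r2:9,r3:Add2
cycle 5: CDB Mul1=54; stall // r0:Mul2,r1:54,r2:9,r3:Add2
cycle 6: stall // r0:Mul2,r1:54,r2:9,r3:Add2
cycle 7: CDB Add1=-47; issue ADD r0<-Add1 // r0:Add1,r1:54,r2:9,r3:Add2
cycle 8: - // r0:Add1,r1:54,r2:9,r3:Add2
cycle 9: CDB Mul2=378 // r0:Add1,r1:54,r2:9,r3:Add2
cycle 10: - // r0:Add1,r1:54,r2:9,r3:Add2
cycle 11: CDB Add2=369 // r0:Add1,r1:54,r2:9,r3:369
cycle 12: - // r0:Add1,r1:54,r2:9,r3:369
cycle 13: CDB Add1=378 // r0:378,r1:54,r2:9,r3:369

STATUS = VALUE 378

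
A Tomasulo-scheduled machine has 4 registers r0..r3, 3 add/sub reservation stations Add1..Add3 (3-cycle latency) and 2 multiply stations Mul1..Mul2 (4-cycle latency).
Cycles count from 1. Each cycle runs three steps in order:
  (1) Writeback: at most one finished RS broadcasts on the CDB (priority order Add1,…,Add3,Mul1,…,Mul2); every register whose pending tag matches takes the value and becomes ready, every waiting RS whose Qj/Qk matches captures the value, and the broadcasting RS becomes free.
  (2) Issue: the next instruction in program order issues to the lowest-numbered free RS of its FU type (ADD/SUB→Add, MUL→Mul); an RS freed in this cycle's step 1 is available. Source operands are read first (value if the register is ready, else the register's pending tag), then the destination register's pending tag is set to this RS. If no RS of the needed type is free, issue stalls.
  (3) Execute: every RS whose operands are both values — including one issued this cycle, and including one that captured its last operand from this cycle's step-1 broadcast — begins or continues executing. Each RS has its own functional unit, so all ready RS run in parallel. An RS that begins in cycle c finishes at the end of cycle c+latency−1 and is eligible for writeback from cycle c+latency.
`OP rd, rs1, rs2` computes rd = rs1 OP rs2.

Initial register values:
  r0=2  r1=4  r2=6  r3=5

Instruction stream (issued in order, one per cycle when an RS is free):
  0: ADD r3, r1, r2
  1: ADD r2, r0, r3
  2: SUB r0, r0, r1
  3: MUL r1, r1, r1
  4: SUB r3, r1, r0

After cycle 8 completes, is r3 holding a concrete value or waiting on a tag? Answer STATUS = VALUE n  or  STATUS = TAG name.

STATUS = TAG Add1

  c1: issue ADD r3<-Add1  regs: r0:2,r1:4,r2:6,r3:Add1
  c2: issue ADD r2<-Add2  regs: r0:2,r1:4,r2:Add2,r3:Add1
  c3: issue SUB r0<-Add3  regs: r0:Add3,r1:4,r2:Add2,r3:Add1
  c4: CDB Add1=10; issue MUL r1<-Mul1  regs: r0:Add3,r1:Mul1,r2:Add2,r3:10
  c5: issue SUB r3<-Add1  regs: r0:Add3,r1:Mul1,r2:Add2,r3:Add1
  c6: CDB Add3=-2  regs: r0:-2,r1:Mul1,r2:Add2,r3:Add1
  c7: CDB Add2=12  regs: r0:-2,r1:Mul1,r2:12,r3:Add1
  c8: CDB Mul1=16  regs: r0:-2,r1:16,r2:12,r3:Add1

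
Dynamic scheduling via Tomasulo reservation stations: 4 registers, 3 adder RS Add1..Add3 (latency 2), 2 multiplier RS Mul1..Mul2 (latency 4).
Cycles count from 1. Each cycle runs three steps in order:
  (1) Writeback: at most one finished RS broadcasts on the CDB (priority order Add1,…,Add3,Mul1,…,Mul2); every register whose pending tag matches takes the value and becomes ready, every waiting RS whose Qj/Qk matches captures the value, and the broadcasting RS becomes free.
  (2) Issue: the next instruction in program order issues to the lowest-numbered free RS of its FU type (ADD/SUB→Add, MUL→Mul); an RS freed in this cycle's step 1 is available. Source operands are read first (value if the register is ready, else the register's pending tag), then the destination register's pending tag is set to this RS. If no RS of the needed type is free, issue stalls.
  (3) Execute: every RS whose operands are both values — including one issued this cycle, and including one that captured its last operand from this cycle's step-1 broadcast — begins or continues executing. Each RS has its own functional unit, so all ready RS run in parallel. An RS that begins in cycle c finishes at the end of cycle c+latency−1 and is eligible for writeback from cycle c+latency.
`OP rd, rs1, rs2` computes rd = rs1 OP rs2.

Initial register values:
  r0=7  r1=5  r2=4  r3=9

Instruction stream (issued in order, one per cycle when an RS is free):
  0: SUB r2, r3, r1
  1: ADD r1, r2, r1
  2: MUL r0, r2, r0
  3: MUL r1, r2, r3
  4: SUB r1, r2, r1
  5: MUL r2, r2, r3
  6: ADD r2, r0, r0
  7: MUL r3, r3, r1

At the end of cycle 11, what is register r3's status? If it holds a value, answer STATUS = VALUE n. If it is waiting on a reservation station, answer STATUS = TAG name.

STATUS = TAG Mul2

cycle 1: issue SUB r2<-Add1 // r0:7,r1:5,r2:Add1,r3:9
cycle 2: issue ADD r1<-Add2 // r0:7,r1:Add2,r2:Add1,r3:9
cycle 3: CDB Add1=4; issue MUL r0<-Mul1 // r0:Mul1,r1:Add2,r2:4,r3:9
cycle 4: issue MUL r1<-Mul2 // r0:Mul1,r1:Mul2,r2:4,r3:9
cycle 5: CDB Add2=9; issue SUB r1<-Add1 // r0:Mul1,r1:Add1,r2:4,r3:9
cycle 6: stall // r0:Mul1,r1:Add1,r2:4,r3:9
cycle 7: CDB Mul1=28; issue MUL r2<-Mul1 // r0:28,r1:Add1,r2:Mul1,r3:9
cycle 8: CDB Mul2=36; issue ADD r2<-Add2 // r0:28,r1:Add1,r2:Add2,r3:9
cycle 9: issue MUL r3<-Mul2 // r0:28,r1:Add1,r2:Add2,r3:Mul2
cycle 10: CDB Add1=-32 // r0:28,r1:-32,r2:Add2,r3:Mul2
cycle 11: CDB Add2=56 // r0:28,r1:-32,r2:56,r3:Mul2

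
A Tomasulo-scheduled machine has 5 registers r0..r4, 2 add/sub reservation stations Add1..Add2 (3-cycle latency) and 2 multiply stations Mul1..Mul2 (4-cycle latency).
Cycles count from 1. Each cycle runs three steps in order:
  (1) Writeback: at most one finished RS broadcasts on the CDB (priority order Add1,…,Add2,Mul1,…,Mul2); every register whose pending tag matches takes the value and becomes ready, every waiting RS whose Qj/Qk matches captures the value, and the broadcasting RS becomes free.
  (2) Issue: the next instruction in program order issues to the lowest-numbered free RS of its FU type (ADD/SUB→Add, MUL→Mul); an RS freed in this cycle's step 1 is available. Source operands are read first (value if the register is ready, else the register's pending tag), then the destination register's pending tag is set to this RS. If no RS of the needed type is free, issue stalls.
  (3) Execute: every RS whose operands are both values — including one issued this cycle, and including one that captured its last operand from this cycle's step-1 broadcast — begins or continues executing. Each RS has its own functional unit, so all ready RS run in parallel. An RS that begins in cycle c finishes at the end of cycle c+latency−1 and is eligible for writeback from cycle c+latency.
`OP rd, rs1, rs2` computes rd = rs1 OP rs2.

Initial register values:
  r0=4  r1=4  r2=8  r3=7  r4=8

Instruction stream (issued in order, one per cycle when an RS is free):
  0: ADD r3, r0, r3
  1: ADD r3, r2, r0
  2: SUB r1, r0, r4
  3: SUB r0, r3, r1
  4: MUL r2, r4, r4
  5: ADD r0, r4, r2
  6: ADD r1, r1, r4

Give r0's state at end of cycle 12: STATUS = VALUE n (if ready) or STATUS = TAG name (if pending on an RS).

STATUS = TAG Add1

c1: issue ADD r3<-Add1 | r0:4,r1:4,r2:8,r3:Add1,r4:8
c2: issue ADD r3<-Add2 | r0:4,r1:4,r2:8,r3:Add2,r4:8
c3: stall | r0:4,r1:4,r2:8,r3:Add2,r4:8
c4: CDB Add1=11; issue SUB r1<-Add1 | r0:4,r1:Add1,r2:8,r3:Add2,r4:8
c5: CDB Add2=12; issue SUB r0<-Add2 | r0:Add2,r1:Add1,r2:8,r3:12,r4:8
c6: issue MUL r2<-Mul1 | r0:Add2,r1:Add1,r2:Mul1,r3:12,r4:8
c7: CDB Add1=-4; issue ADD r0<-Add1 | r0:Add1,r1:-4,r2:Mul1,r3:12,r4:8
c8: stall | r0:Add1,r1:-4,r2:Mul1,r3:12,r4:8
c9: stall | r0:Add1,r1:-4,r2:Mul1,r3:12,r4:8
c10: CDB Add2=16; issue ADD r1<-Add2 | r0:Add1,r1:Add2,r2:Mul1,r3:12,r4:8
c11: CDB Mul1=64 | r0:Add1,r1:Add2,r2:64,r3:12,r4:8
c12: - | r0:Add1,r1:Add2,r2:64,r3:12,r4:8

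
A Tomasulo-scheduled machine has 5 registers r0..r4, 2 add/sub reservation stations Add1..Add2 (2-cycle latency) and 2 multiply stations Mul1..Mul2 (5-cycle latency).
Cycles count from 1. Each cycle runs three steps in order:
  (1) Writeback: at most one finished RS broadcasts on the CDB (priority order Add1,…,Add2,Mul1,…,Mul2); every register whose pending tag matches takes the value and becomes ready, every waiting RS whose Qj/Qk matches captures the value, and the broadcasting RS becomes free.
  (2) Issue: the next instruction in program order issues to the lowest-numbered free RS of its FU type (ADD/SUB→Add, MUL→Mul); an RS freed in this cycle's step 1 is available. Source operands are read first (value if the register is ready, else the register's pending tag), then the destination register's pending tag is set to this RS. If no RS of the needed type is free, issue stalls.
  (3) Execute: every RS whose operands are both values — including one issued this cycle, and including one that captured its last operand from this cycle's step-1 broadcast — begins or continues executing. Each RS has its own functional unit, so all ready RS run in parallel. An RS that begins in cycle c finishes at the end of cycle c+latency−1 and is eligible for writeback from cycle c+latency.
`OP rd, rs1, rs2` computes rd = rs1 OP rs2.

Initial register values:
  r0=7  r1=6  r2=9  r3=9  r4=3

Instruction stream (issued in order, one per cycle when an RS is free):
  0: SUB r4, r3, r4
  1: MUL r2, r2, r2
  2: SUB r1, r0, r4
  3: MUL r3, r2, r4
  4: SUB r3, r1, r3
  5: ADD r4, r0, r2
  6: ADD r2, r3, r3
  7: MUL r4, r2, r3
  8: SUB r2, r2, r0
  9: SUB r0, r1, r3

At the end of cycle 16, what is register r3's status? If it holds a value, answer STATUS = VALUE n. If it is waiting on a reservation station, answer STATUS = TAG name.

  c1: issue SUB r4<-Add1  regs: r0:7,r1:6,r2:9,r3:9,r4:Add1
  c2: issue MUL r2<-Mul1  regs: r0:7,r1:6,r2:Mul1,r3:9,r4:Add1
  c3: CDB Add1=6; issue SUB r1<-Add1  regs: r0:7,r1:Add1,r2:Mul1,r3:9,r4:6
  c4: issue MUL r3<-Mul2  regs: r0:7,r1:Add1,r2:Mul1,r3:Mul2,r4:6
  c5: CDB Add1=1; issue SUB r3<-Add1  regs: r0:7,r1:1,r2:Mul1,r3:Add1,r4:6
  c6: issue ADD r4<-Add2  regs: r0:7,r1:1,r2:Mul1,r3:Add1,r4:Add2
  c7: CDB Mul1=81; stall  regs: r0:7,r1:1,r2:81,r3:Add1,r4:Add2
  c8: stall  regs: r0:7,r1:1,r2:81,r3:Add1,r4:Add2
  c9: CDB Add2=88; issue ADD r2<-Add2  regs: r0:7,r1:1,r2:Add2,r3:Add1,r4:88
  c10: issue MUL r4<-Mul1  regs: r0:7,r1:1,r2:Add2,r3:Add1,r4:Mul1
  c11: stall  regs: r0:7,r1:1,r2:Add2,r3:Add1,r4:Mul1
  c12: CDB Mul2=486; stall  regs: r0:7,r1:1,r2:Add2,r3:Add1,r4:Mul1
  c13: stall  regs: r0:7,r1:1,r2:Add2,r3:Add1,r4:Mul1
  c14: CDB Add1=-485; issue SUB r2<-Add1  regs: r0:7,r1:1,r2:Add1,r3:-485,r4:Mul1
  c15: stall  regs: r0:7,r1:1,r2:Add1,r3:-485,r4:Mul1
  c16: CDB Add2=-970; issue SUB r0<-Add2  regs: r0:Add2,r1:1,r2:Add1,r3:-485,r4:Mul1

STATUS = VALUE -485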